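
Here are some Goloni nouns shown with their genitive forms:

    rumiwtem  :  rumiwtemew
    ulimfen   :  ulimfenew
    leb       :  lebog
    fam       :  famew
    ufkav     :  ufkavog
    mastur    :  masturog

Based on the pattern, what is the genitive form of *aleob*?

The pattern is nasality of the final consonant: -ew when the stem ends in a nasal (*rumiwtem*, *ulimfen*, *fam*); -og when the stem ends in a non-nasal consonant (*leb*, *ufkav*, *mastur*).
Since the final consonant of *aleob* is /b/ (non-nasal), it takes -og, giving *aleobog*.

aleobog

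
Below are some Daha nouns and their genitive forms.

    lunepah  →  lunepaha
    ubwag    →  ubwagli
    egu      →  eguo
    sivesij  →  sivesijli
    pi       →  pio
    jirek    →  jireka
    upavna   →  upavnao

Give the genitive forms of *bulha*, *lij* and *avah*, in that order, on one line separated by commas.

The suffix is conditioned by the final sound: -a when the stem ends in a voiceless consonant (*lunepah*, *jirek*); -li when the stem ends in a voiced consonant (*ubwag*, *sivesij*); -o when the stem ends in a vowel (*egu*, *pi*, *upavna*).
The final sound of *bulha* is /a/, which is a vowel, so the suffix is -o, giving *bulhao*.
The final sound of *lij* is /j/, which is a voiced consonant, so the suffix is -li, giving *lijli*.
The final sound of *avah* is /h/, which is a voiceless consonant, so the suffix is -a, giving *avaha*.

bulhao, lijli, avaha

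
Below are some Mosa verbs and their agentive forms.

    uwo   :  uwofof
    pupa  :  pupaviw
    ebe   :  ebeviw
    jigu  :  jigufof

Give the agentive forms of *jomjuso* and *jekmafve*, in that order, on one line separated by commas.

jomjusofof, jekmafveviw

The suffix is conditioned by the last vowel: -fof when the last vowel of the stem is a rounded vowel (*uwo*, *jigu*); -viw when the last vowel of the stem is an unrounded vowel (*pupa*, *ebe*).
*jomjuso* — last vowel /o/ (a rounded vowel) → -fof → *jomjusofof*.
Since the last vowel of *jekmafve* is /e/ (an unrounded vowel), it takes -viw, giving *jekmafveviw*.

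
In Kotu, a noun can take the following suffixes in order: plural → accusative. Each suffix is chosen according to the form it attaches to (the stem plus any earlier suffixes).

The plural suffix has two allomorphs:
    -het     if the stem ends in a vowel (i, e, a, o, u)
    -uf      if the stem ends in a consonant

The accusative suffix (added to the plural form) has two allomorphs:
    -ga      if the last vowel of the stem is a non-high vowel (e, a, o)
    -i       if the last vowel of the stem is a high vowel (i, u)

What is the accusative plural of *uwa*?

uwahetga

*uwa* — final sound /a/ (a vowel) → -het → *uwahet*.
The plural form *uwahet*: last vowel = /e/, a non-high vowel → -ga → *uwahetga*.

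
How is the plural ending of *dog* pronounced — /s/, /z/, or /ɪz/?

/z/

The stem *dog* ends in a voiced non-sibilant sound.
The plural suffix surfaces as /ɪz/ after sibilants, /s/ after other voiceless consonants, and /z/ after other voiced sounds.
So the plural -s on *dog* is pronounced /z/.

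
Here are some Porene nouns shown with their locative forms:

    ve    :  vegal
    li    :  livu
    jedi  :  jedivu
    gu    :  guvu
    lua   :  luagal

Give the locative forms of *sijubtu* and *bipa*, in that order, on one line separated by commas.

sijubtuvu, bipagal

The suffix is conditioned by the last vowel: -vu when the last vowel of the stem is a high vowel (*li*, *jedi*, *gu*); -gal when the last vowel of the stem is a non-high vowel (*ve*, *lua*).
The last vowel of *sijubtu* is /u/, which is a high vowel, so the suffix is -vu, giving *sijubtuvu*.
*bipa* — last vowel /a/ (a non-high vowel) → -gal → *bipagal*.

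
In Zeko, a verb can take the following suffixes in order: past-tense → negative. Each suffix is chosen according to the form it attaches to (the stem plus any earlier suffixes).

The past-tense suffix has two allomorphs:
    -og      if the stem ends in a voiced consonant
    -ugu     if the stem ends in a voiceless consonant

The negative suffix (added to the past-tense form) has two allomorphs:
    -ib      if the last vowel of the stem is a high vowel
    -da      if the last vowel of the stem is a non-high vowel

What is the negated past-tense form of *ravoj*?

ravojogda

*ravoj*: final consonant = /j/, voiced → -og → *ravojog*.
The past-tense form *ravojog*: last vowel = /o/, a non-high vowel → -da → *ravojogda*.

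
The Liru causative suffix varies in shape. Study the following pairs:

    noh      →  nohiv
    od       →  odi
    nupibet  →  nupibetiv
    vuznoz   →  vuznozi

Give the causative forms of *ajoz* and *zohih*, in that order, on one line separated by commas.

The alternation tracks the final consonant of the stem — -iv when the stem ends in a voiceless consonant (*noh*, *nupibet*); -i when the stem ends in a voiced consonant (*od*, *vuznoz*).
Since the final consonant of *ajoz* is /z/ (voiced), it takes -i, giving *ajozi*.
*zohih*: final consonant = /h/, voiceless → -iv → *zohihiv*.

ajozi, zohihiv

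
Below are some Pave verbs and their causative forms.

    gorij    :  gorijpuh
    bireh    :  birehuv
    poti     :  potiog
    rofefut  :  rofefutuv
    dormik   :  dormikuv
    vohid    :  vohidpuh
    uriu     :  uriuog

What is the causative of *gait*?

gaituv

The pattern is voicing of the final sound: -uv when the stem ends in a voiceless consonant (*bireh*, *rofefut*, *dormik*); -puh when the stem ends in a voiced consonant (*gorij*, *vohid*); -og when the stem ends in a vowel (*poti*, *uriu*).
Since the final sound of *gait* is /t/ (a voiceless consonant), it takes -uv, giving *gaituv*.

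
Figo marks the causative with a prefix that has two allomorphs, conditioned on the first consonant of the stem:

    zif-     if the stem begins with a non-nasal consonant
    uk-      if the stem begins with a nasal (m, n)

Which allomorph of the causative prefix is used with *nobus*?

The first consonant of *nobus* is /n/, which is a nasal, so the prefix is uk-.

uk-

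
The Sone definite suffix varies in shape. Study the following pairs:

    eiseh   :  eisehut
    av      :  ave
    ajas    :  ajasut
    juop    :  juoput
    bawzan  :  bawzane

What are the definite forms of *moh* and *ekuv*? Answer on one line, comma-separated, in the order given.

mohut, ekuve

The pattern is voicing of the final consonant: -ut when the stem ends in a voiceless consonant (*eiseh*, *ajas*, *juop*); -e when the stem ends in a voiced consonant (*av*, *bawzan*).
Since the final consonant of *moh* is /h/ (voiceless), it takes -ut, giving *mohut*.
The final consonant of *ekuv* is /v/, which is voiced, so the suffix is -e, giving *ekuve*.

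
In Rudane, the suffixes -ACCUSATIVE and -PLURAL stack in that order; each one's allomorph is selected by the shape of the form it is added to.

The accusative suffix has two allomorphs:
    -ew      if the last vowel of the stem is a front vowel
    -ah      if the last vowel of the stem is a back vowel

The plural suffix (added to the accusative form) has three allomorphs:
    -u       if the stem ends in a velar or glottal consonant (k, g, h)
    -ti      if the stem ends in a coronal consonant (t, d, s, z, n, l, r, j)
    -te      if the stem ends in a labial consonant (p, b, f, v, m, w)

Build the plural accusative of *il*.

ilewte

*il*: last vowel = /i/, a front vowel → -ew → *ilew*.
The accusative form *ilew*: final consonant = /w/, labial → -te → *ilewte*.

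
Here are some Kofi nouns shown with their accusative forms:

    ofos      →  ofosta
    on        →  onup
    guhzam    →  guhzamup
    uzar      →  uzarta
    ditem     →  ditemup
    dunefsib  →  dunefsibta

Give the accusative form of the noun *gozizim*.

gozizimup

The pattern is nasality of the final consonant: -up when the stem ends in a nasal (*on*, *guhzam*, *ditem*); -ta when the stem ends in a non-nasal consonant (*ofos*, *uzar*, *dunefsib*).
*gozizim* — final consonant /m/ (a nasal) → -up → *gozizimup*.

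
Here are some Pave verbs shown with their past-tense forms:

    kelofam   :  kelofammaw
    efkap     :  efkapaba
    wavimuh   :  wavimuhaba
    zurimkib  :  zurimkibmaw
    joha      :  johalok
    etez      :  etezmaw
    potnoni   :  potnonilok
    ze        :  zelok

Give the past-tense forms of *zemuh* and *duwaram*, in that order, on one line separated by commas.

zemuhaba, duwarammaw

The suffix is conditioned by the final sound: -aba when the stem ends in a voiceless consonant (*efkap*, *wavimuh*); -maw when the stem ends in a voiced consonant (*kelofam*, *zurimkib*, *etez*); -lok when the stem ends in a vowel (*joha*, *potnoni*, *ze*).
*zemuh*: final sound = /h/, a voiceless consonant → -aba → *zemuhaba*.
*duwaram* — final sound /m/ (a voiced consonant) → -maw → *duwarammaw*.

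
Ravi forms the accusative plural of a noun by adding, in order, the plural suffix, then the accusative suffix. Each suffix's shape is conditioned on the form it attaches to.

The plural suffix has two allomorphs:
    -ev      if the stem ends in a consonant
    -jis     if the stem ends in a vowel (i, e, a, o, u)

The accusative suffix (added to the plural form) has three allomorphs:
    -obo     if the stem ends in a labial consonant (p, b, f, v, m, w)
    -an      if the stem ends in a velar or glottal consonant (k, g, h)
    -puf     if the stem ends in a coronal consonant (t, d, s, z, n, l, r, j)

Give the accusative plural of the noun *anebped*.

anebpedevobo

The final sound of *anebped* is /d/, which is a consonant, so the plural suffix is -ev, giving *anebpedev*.
Since the final consonant of the plural form *anebpedev* is /v/ (labial), it takes -obo, giving *anebpedevobo*.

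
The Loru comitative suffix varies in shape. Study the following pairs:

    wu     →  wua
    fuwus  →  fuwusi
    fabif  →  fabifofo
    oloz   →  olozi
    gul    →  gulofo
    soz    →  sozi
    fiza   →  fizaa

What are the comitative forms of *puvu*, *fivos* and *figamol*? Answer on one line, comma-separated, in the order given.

The pattern is sibilance of the final sound: -i when the stem ends in a sibilant (*fuwus*, *oloz*, *soz*); -ofo when the stem ends in a non-sibilant consonant (*fabif*, *gul*); -a when the stem ends in a vowel (*wu*, *fiza*).
The final sound of *puvu* is /u/, which is a vowel, so the suffix is -a, giving *puvua*.
Since the final sound of *fivos* is /s/ (a sibilant), it takes -i, giving *fivosi*.
*figamol* — final sound /l/ (a non-sibilant consonant) → -ofo → *figamolofo*.

puvua, fivosi, figamolofo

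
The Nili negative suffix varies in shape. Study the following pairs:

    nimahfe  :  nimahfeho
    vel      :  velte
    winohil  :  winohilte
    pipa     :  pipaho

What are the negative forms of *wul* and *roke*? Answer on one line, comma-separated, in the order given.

Looking at the final sound of each stem: -te when the stem ends in a consonant (*vel*, *winohil*); -ho when the stem ends in a vowel (*nimahfe*, *pipa*).
*wul*: final sound = /l/, a consonant → -te → *wulte*.
The final sound of *roke* is /e/, which is a vowel, so the suffix is -ho, giving *rokeho*.

wulte, rokeho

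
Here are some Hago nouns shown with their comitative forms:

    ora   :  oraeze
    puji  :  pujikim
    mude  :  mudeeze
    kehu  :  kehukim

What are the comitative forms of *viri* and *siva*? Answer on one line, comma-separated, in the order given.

The pattern is height harmony: -kim when the last vowel of the stem is a high vowel (*puji*, *kehu*); -eze when the last vowel of the stem is a non-high vowel (*ora*, *mude*).
Since the last vowel of *viri* is /i/ (a high vowel), it takes -kim, giving *virikim*.
*siva* — last vowel /a/ (a non-high vowel) → -eze → *sivaeze*.

virikim, sivaeze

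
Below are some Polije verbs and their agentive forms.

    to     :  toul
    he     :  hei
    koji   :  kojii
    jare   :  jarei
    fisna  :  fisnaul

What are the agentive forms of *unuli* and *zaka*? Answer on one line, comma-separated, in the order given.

The pattern is front/back vowel harmony: -i when the last vowel of the stem is a front vowel (*he*, *koji*, *jare*); -ul when the last vowel of the stem is a back vowel (*to*, *fisna*).
*unuli*: last vowel = /i/, a front vowel → -i → *unulii*.
The last vowel of *zaka* is /a/, which is a back vowel, so the suffix is -ul, giving *zakaul*.

unulii, zakaul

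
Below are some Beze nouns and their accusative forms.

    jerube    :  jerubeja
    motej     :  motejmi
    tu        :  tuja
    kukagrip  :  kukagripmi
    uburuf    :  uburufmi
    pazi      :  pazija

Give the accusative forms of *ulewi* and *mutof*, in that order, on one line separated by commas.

Looking at the final sound of each stem: -mi when the stem ends in a consonant (*motej*, *kukagrip*, *uburuf*); -ja when the stem ends in a vowel (*jerube*, *tu*, *pazi*).
Since the final sound of *ulewi* is /i/ (a vowel), it takes -ja, giving *ulewija*.
The final sound of *mutof* is /f/, which is a consonant, so the suffix is -mi, giving *mutofmi*.

ulewija, mutofmi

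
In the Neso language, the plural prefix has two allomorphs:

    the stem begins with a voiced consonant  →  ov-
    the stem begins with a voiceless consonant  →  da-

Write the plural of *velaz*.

ovvelaz

The first consonant of *velaz* is /v/, which is voiced, so the prefix is ov-, giving *ovvelaz*.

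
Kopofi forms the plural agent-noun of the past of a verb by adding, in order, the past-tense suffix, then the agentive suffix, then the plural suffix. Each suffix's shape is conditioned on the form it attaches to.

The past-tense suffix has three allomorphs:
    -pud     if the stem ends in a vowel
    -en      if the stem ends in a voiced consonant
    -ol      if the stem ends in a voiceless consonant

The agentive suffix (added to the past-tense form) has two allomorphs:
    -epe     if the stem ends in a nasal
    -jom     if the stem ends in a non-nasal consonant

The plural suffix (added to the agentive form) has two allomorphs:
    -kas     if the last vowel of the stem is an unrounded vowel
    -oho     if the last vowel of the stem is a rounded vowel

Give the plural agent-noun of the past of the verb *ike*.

ikepudjomoho

*ike* — final sound /e/ (a vowel) → -pud → *ikepud*.
Since the final consonant of the past-tense form *ikepud* is /d/ (non-nasal), it takes -jom, giving *ikepudjom*.
The last vowel of the agentive form *ikepudjom* is /o/, which is a rounded vowel, so the plural suffix is -oho, giving *ikepudjomoho*.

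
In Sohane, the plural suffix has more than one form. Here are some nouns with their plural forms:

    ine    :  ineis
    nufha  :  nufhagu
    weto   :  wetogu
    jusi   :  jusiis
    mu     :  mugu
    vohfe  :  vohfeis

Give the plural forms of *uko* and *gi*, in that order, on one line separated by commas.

The alternation tracks the last vowel of the stem — -is when the last vowel of the stem is a front vowel (*ine*, *jusi*, *vohfe*); -gu when the last vowel of the stem is a back vowel (*nufha*, *weto*, *mu*).
*uko*: last vowel = /o/, a back vowel → -gu → *ukogu*.
The last vowel of *gi* is /i/, which is a front vowel, so the suffix is -is, giving *giis*.

ukogu, giis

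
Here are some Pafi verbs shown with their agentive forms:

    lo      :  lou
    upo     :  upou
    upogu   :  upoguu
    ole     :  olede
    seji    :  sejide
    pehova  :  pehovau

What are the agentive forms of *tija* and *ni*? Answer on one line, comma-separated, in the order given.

Looking at the last vowel of each stem: -de when the last vowel of the stem is a front vowel (*ole*, *seji*); -u when the last vowel of the stem is a back vowel (*lo*, *upo*, *upogu*, *pehova*).
*tija* — last vowel /a/ (a back vowel) → -u → *tijau*.
*ni* — last vowel /i/ (a front vowel) → -de → *nide*.

tijau, nide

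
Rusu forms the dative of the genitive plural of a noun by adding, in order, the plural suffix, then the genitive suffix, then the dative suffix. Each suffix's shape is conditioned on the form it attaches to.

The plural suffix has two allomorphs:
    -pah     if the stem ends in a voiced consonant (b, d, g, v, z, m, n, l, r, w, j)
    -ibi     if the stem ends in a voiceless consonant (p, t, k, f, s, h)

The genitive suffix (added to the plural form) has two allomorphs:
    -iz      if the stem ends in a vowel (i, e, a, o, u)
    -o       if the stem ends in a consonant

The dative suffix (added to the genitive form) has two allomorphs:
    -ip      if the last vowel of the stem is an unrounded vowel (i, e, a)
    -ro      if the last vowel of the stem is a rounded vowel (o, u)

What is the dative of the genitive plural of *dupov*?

dupovpahoro

The final consonant of *dupov* is /v/, which is voiced, so the plural suffix is -pah, giving *dupovpah*.
Since the final sound of the plural form *dupovpah* is /h/ (a consonant), it takes -o, giving *dupovpaho*.
Since the last vowel of the genitive form *dupovpaho* is /o/ (a rounded vowel), it takes -ro, giving *dupovpahoro*.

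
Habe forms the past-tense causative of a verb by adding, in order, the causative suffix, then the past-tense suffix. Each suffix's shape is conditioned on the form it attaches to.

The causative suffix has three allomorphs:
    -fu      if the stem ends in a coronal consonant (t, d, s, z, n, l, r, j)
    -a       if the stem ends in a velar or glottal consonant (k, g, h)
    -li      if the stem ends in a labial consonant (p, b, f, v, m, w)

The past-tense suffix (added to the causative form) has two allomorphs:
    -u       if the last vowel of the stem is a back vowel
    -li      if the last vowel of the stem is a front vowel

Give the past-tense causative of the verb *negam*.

*negam*: final consonant = /m/, labial → -li → *negamli*.
The last vowel of the causative form *negamli* is /i/, which is a front vowel, so the past-tense suffix is -li, giving *negamlili*.

negamlili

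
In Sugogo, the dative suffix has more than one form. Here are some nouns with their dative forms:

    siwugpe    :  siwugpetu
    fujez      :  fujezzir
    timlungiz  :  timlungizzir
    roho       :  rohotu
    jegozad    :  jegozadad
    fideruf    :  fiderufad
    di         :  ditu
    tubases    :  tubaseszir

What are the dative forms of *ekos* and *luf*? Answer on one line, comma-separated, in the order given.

ekoszir, lufad

The suffix is conditioned by the final sound: -zir when the stem ends in a sibilant (*fujez*, *timlungiz*, *tubases*); -ad when the stem ends in a non-sibilant consonant (*jegozad*, *fideruf*); -tu when the stem ends in a vowel (*siwugpe*, *roho*, *di*).
*ekos* — final sound /s/ (a sibilant) → -zir → *ekoszir*.
*luf*: final sound = /f/, a non-sibilant consonant → -ad → *lufad*.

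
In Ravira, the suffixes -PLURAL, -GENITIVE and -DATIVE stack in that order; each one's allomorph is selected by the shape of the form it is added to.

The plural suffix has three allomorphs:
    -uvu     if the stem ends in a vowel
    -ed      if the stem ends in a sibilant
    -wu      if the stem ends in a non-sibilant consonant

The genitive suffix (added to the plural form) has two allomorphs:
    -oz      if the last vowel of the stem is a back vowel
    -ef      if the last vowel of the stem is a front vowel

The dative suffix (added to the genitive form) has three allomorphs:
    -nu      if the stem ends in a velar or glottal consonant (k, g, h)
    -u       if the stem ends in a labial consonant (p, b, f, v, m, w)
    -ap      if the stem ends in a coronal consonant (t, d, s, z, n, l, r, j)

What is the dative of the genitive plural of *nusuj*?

Since the final sound of *nusuj* is /j/ (a non-sibilant consonant), it takes -wu, giving *nusujwu*.
The plural form *nusujwu* — last vowel /u/ (a back vowel) → -oz → *nusujwuoz*.
The genitive form *nusujwuoz*: final consonant = /z/, coronal → -ap → *nusujwuozap*.

nusujwuozap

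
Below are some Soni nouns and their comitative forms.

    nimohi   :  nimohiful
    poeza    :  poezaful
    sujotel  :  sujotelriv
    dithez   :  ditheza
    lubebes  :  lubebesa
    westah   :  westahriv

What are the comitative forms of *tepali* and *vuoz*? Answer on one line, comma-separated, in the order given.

tepaliful, vuoza

The alternation tracks the final sound of the stem — -a when the stem ends in a sibilant (*dithez*, *lubebes*); -riv when the stem ends in a non-sibilant consonant (*sujotel*, *westah*); -ful when the stem ends in a vowel (*nimohi*, *poeza*).
Since the final sound of *tepali* is /i/ (a vowel), it takes -ful, giving *tepaliful*.
Since the final sound of *vuoz* is /z/ (a sibilant), it takes -a, giving *vuoza*.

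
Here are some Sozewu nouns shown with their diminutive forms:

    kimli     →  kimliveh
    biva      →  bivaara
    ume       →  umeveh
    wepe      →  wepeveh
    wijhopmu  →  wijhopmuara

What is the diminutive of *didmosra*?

didmosraara

The alternation tracks the last vowel of the stem — -veh when the last vowel of the stem is a front vowel (*kimli*, *ume*, *wepe*); -ara when the last vowel of the stem is a back vowel (*biva*, *wijhopmu*).
The last vowel of *didmosra* is /a/, which is a back vowel, so the suffix is -ara, giving *didmosraara*.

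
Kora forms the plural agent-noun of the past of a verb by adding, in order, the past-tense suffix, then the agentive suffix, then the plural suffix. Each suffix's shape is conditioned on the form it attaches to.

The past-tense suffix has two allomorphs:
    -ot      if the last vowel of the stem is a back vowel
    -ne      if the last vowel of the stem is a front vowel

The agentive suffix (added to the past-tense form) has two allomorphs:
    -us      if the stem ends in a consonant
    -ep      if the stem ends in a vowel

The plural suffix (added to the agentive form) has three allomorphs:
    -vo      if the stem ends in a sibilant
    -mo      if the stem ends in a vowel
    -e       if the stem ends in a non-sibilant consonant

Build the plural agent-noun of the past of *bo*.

bootusvo

*bo*: last vowel = /o/, a back vowel → -ot → *boot*.
The final sound of the past-tense form *boot* is /t/, which is a consonant, so the agentive suffix is -us, giving *bootus*.
Since the final sound of the agentive form *bootus* is /s/ (a sibilant), it takes -vo, giving *bootusvo*.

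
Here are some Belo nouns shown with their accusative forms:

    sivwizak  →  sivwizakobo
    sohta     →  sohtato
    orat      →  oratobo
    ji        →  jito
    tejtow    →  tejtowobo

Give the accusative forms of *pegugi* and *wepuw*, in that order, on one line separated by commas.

pegugito, wepuwobo

The pattern is consonant vs. vowel: -obo when the stem ends in a consonant (*sivwizak*, *orat*, *tejtow*); -to when the stem ends in a vowel (*sohta*, *ji*).
Since the final sound of *pegugi* is /i/ (a vowel), it takes -to, giving *pegugito*.
*wepuw*: final sound = /w/, a consonant → -obo → *wepuwobo*.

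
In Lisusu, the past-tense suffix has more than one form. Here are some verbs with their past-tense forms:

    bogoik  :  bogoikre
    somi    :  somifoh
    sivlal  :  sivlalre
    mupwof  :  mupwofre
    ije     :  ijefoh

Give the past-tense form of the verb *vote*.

Looking at the final sound of each stem: -re when the stem ends in a consonant (*bogoik*, *sivlal*, *mupwof*); -foh when the stem ends in a vowel (*somi*, *ije*).
Since the final sound of *vote* is /e/ (a vowel), it takes -foh, giving *votefoh*.

votefoh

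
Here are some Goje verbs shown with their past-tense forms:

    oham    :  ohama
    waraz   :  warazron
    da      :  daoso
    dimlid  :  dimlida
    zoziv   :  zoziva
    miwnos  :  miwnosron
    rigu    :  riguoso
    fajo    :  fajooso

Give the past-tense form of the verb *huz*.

huzron

The pattern is sibilance of the final sound: -ron when the stem ends in a sibilant (*waraz*, *miwnos*); -a when the stem ends in a non-sibilant consonant (*oham*, *dimlid*, *zoziv*); -oso when the stem ends in a vowel (*da*, *rigu*, *fajo*).
*huz*: final sound = /z/, a sibilant → -ron → *huzron*.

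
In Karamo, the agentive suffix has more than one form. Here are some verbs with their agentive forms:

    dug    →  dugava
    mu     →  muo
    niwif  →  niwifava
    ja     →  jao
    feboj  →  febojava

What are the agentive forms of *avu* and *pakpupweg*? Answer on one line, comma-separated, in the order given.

avuo, pakpupwegava

The alternation tracks the final sound of the stem — -ava when the stem ends in a consonant (*dug*, *niwif*, *feboj*); -o when the stem ends in a vowel (*mu*, *ja*).
The final sound of *avu* is /u/, which is a vowel, so the suffix is -o, giving *avuo*.
*pakpupweg* — final sound /g/ (a consonant) → -ava → *pakpupwegava*.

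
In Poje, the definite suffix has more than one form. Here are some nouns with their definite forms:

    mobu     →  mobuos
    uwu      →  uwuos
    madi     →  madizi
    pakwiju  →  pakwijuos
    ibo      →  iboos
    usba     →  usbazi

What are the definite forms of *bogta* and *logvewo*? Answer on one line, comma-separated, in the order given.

The pattern is rounding harmony: -os when the last vowel of the stem is a rounded vowel (*mobu*, *uwu*, *pakwiju*, *ibo*); -zi when the last vowel of the stem is an unrounded vowel (*madi*, *usba*).
The last vowel of *bogta* is /a/, which is an unrounded vowel, so the suffix is -zi, giving *bogtazi*.
Since the last vowel of *logvewo* is /o/ (a rounded vowel), it takes -os, giving *logvewoos*.

bogtazi, logvewoos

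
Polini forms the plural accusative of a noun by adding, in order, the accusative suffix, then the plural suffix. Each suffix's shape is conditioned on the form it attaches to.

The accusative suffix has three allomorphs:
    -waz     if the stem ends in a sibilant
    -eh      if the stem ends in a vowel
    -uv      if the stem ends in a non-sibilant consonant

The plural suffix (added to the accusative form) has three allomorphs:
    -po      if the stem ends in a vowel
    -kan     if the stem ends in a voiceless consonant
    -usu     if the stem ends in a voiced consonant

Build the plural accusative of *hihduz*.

hihduzwazusu

Since the final sound of *hihduz* is /z/ (a sibilant), it takes -waz, giving *hihduzwaz*.
The accusative form *hihduzwaz* — final sound /z/ (a voiced consonant) → -usu → *hihduzwazusu*.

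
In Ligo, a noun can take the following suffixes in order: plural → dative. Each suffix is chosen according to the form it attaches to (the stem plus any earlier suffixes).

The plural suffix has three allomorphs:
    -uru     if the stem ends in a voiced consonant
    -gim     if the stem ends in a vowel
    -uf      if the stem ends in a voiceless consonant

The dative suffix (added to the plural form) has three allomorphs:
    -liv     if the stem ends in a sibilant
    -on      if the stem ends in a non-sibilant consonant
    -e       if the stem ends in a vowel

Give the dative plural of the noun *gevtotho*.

*gevtotho* — final sound /o/ (a vowel) → -gim → *gevtothogim*.
Since the final sound of the plural form *gevtothogim* is /m/ (a non-sibilant consonant), it takes -on, giving *gevtothogimon*.

gevtothogimon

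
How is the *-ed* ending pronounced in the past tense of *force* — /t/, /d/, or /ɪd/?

/t/

The stem *force* ends in a voiceless consonant other than /t/.
The -ed suffix is realized as /ɪd/ after /t, d/; as /t/ after other voiceless consonants; and as /d/ after other voiced sounds.
So -ed on *force* is pronounced /t/.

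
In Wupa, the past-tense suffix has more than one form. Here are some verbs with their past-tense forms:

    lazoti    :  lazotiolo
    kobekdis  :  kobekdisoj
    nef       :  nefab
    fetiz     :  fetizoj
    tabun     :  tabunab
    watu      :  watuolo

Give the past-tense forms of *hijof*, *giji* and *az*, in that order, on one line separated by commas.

hijofab, gijiolo, azoj

The suffix is conditioned by the final sound: -oj when the stem ends in a sibilant (*kobekdis*, *fetiz*); -ab when the stem ends in a non-sibilant consonant (*nef*, *tabun*); -olo when the stem ends in a vowel (*lazoti*, *watu*).
Since the final sound of *hijof* is /f/ (a non-sibilant consonant), it takes -ab, giving *hijofab*.
*giji* — final sound /i/ (a vowel) → -olo → *gijiolo*.
The final sound of *az* is /z/, which is a sibilant, so the suffix is -oj, giving *azoj*.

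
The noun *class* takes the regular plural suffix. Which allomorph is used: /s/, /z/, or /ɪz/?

/ɪz/

The stem *class* ends in a sibilant (/s, z, ʃ, ʒ, tʃ, dʒ/).
The plural suffix surfaces as /ɪz/ after sibilants, /s/ after other voiceless consonants, and /z/ after other voiced sounds.
So the plural -s on *class* is pronounced /ɪz/.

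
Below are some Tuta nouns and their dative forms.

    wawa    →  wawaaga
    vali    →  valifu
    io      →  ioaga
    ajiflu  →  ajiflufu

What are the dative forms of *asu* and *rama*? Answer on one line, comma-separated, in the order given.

asufu, ramaaga

The pattern is height harmony: -fu when the last vowel of the stem is a high vowel (*vali*, *ajiflu*); -aga when the last vowel of the stem is a non-high vowel (*wawa*, *io*).
*asu*: last vowel = /u/, a high vowel → -fu → *asufu*.
*rama* — last vowel /a/ (a non-high vowel) → -aga → *ramaaga*.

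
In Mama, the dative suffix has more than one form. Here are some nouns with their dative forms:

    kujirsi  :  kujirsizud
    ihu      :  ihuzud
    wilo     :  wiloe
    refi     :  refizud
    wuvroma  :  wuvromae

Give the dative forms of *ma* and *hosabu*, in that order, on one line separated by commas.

mae, hosabuzud

The alternation tracks the last vowel of the stem — -zud when the last vowel of the stem is a high vowel (*kujirsi*, *ihu*, *refi*); -e when the last vowel of the stem is a non-high vowel (*wilo*, *wuvroma*).
*ma* — last vowel /a/ (a non-high vowel) → -e → *mae*.
Since the last vowel of *hosabu* is /u/ (a high vowel), it takes -zud, giving *hosabuzud*.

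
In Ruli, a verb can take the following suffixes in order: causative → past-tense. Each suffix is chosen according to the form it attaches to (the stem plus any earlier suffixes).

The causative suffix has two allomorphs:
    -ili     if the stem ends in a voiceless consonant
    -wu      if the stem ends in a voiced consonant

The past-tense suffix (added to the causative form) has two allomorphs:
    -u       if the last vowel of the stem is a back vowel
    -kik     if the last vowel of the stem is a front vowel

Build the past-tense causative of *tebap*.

tebapilikik

*tebap* — final consonant /p/ (voiceless) → -ili → *tebapili*.
The last vowel of the causative form *tebapili* is /i/, which is a front vowel, so the past-tense suffix is -kik, giving *tebapilikik*.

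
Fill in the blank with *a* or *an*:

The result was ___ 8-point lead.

The indefinite article is chosen by the initial *sound* of the following word, not its spelling.
The number *8* is spoken "eight", beginning with /eɪt/ — a vowel sound.
So the article is *an*: The result was an 8-point lead.

an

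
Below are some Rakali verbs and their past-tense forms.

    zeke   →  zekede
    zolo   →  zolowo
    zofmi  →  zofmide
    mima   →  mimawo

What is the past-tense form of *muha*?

Looking at the last vowel of each stem: -de when the last vowel of the stem is a front vowel (*zeke*, *zofmi*); -wo when the last vowel of the stem is a back vowel (*zolo*, *mima*).
*muha*: last vowel = /a/, a back vowel → -wo → *muhawo*.

muhawo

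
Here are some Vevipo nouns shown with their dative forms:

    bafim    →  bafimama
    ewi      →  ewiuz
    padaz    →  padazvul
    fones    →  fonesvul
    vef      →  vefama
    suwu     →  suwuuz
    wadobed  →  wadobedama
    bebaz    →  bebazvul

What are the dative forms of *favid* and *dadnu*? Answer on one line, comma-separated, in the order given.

The suffix is conditioned by the final sound: -vul when the stem ends in a sibilant (*padaz*, *fones*, *bebaz*); -ama when the stem ends in a non-sibilant consonant (*bafim*, *vef*, *wadobed*); -uz when the stem ends in a vowel (*ewi*, *suwu*).
Since the final sound of *favid* is /d/ (a non-sibilant consonant), it takes -ama, giving *favidama*.
*dadnu*: final sound = /u/, a vowel → -uz → *dadnuuz*.

favidama, dadnuuz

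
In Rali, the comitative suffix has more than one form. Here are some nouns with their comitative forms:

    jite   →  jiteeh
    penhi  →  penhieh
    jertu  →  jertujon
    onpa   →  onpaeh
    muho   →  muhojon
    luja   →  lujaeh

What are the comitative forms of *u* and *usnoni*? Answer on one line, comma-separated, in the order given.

ujon, usnonieh

The pattern is rounding harmony: -jon when the last vowel of the stem is a rounded vowel (*jertu*, *muho*); -eh when the last vowel of the stem is an unrounded vowel (*jite*, *penhi*, *onpa*, *luja*).
*u* — last vowel /u/ (a rounded vowel) → -jon → *ujon*.
The last vowel of *usnoni* is /i/, which is an unrounded vowel, so the suffix is -eh, giving *usnonieh*.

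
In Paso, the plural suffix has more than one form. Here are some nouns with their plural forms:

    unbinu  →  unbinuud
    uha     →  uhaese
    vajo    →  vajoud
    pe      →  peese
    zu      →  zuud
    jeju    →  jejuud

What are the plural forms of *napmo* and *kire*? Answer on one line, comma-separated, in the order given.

Looking at the last vowel of each stem: -ud when the last vowel of the stem is a rounded vowel (*unbinu*, *vajo*, *zu*, *jeju*); -ese when the last vowel of the stem is an unrounded vowel (*uha*, *pe*).
*napmo* — last vowel /o/ (a rounded vowel) → -ud → *napmoud*.
*kire*: last vowel = /e/, an unrounded vowel → -ese → *kireese*.

napmoud, kireese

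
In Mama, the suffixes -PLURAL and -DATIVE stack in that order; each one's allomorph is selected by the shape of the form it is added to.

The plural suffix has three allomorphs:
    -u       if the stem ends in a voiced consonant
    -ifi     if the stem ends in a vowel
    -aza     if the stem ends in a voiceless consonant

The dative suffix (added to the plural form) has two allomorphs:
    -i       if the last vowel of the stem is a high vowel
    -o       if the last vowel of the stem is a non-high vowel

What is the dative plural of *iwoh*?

*iwoh* — final sound /h/ (a voiceless consonant) → -aza → *iwohaza*.
Since the last vowel of the plural form *iwohaza* is /a/ (a non-high vowel), it takes -o, giving *iwohazao*.

iwohazao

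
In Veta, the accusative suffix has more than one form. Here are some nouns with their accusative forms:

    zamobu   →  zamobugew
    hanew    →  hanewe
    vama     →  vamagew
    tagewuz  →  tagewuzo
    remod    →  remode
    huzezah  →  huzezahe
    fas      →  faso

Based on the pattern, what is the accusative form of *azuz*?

azuzo

The alternation tracks the final sound of the stem — -o when the stem ends in a sibilant (*tagewuz*, *fas*); -e when the stem ends in a non-sibilant consonant (*hanew*, *remod*, *huzezah*); -gew when the stem ends in a vowel (*zamobu*, *vama*).
*azuz*: final sound = /z/, a sibilant → -o → *azuzo*.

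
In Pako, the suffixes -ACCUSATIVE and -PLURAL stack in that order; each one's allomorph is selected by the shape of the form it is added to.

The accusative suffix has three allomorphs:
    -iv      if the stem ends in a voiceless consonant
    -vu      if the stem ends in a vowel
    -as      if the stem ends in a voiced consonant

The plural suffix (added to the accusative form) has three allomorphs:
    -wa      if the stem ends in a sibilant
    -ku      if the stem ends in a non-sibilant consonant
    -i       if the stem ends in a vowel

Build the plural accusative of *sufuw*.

sufuwaswa

Since the final sound of *sufuw* is /w/ (a voiced consonant), it takes -as, giving *sufuwas*.
The final sound of the accusative form *sufuwas* is /s/, which is a sibilant, so the plural suffix is -wa, giving *sufuwaswa*.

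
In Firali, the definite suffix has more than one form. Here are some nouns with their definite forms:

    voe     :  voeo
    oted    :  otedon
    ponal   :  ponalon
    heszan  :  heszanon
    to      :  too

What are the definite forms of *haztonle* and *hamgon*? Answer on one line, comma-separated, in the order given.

haztonleo, hamgonon

The alternation tracks the final sound of the stem — -on when the stem ends in a consonant (*oted*, *ponal*, *heszan*); -o when the stem ends in a vowel (*voe*, *to*).
Since the final sound of *haztonle* is /e/ (a vowel), it takes -o, giving *haztonleo*.
The final sound of *hamgon* is /n/, which is a consonant, so the suffix is -on, giving *hamgonon*.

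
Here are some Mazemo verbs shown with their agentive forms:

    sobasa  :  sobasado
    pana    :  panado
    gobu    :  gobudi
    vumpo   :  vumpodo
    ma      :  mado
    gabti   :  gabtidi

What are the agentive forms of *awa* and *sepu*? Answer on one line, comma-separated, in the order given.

The pattern is height harmony: -di when the last vowel of the stem is a high vowel (*gobu*, *gabti*); -do when the last vowel of the stem is a non-high vowel (*sobasa*, *pana*, *vumpo*, *ma*).
The last vowel of *awa* is /a/, which is a non-high vowel, so the suffix is -do, giving *awado*.
*sepu* — last vowel /u/ (a high vowel) → -di → *sepudi*.

awado, sepudi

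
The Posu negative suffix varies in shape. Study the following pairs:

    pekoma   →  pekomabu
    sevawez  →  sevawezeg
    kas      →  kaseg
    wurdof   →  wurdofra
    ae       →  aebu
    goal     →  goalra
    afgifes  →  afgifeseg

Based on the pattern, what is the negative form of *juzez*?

juzezeg

Looking at the final sound of each stem: -eg when the stem ends in a sibilant (*sevawez*, *kas*, *afgifes*); -ra when the stem ends in a non-sibilant consonant (*wurdof*, *goal*); -bu when the stem ends in a vowel (*pekoma*, *ae*).
Since the final sound of *juzez* is /z/ (a sibilant), it takes -eg, giving *juzezeg*.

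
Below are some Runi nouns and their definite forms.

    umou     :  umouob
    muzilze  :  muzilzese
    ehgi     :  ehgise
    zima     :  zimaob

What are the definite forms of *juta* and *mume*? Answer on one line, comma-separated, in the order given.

The alternation tracks the last vowel of the stem — -se when the last vowel of the stem is a front vowel (*muzilze*, *ehgi*); -ob when the last vowel of the stem is a back vowel (*umou*, *zima*).
The last vowel of *juta* is /a/, which is a back vowel, so the suffix is -ob, giving *jutaob*.
Since the last vowel of *mume* is /e/ (a front vowel), it takes -se, giving *mumese*.

jutaob, mumese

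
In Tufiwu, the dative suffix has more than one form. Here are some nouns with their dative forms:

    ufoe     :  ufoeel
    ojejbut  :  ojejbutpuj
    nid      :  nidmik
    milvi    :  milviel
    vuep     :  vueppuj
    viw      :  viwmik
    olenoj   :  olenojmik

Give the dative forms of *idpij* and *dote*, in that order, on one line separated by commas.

Looking at the final sound of each stem: -puj when the stem ends in a voiceless consonant (*ojejbut*, *vuep*); -mik when the stem ends in a voiced consonant (*nid*, *viw*, *olenoj*); -el when the stem ends in a vowel (*ufoe*, *milvi*).
The final sound of *idpij* is /j/, which is a voiced consonant, so the suffix is -mik, giving *idpijmik*.
Since the final sound of *dote* is /e/ (a vowel), it takes -el, giving *doteel*.

idpijmik, doteel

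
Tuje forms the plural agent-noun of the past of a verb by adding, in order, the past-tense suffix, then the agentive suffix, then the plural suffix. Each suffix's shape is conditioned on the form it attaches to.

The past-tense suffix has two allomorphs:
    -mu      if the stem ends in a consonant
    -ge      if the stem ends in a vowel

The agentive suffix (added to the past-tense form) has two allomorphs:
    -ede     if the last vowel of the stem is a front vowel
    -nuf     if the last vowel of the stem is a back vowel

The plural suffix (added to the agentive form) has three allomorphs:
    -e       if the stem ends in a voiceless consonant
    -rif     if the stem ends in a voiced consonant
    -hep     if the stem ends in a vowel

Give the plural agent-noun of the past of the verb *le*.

*le*: final sound = /e/, a vowel → -ge → *lege*.
Since the last vowel of the past-tense form *lege* is /e/ (a front vowel), it takes -ede, giving *legeede*.
Since the final sound of the agentive form *legeede* is /e/ (a vowel), it takes -hep, giving *legeedehep*.

legeedehep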